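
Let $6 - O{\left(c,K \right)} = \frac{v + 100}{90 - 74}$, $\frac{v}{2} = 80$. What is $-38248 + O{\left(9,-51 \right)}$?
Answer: $- \frac{153033}{4} \approx -38258.0$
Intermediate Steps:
$v = 160$ ($v = 2 \cdot 80 = 160$)
$O{\left(c,K \right)} = - \frac{41}{4}$ ($O{\left(c,K \right)} = 6 - \frac{160 + 100}{90 - 74} = 6 - \frac{260}{16} = 6 - 260 \cdot \frac{1}{16} = 6 - \frac{65}{4} = - \frac{41}{4}$)
$-38248 + O{\left(9,-51 \right)} = -38248 - \frac{41}{4} = - \frac{153033}{4}$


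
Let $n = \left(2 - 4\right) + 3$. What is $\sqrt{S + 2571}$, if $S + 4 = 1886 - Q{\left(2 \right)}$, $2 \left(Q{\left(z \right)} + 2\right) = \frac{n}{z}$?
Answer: $\frac{\sqrt{17819}}{2} \approx 66.744$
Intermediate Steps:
$n = 1$ ($n = -2 + 3 = 1$)
$Q{\left(z \right)} = -2 + \frac{1}{2 z}$ ($Q{\left(z \right)} = -2 + \frac{1 \frac{1}{z}}{2} = -2 + \frac{1}{2 z}$)
$S = \frac{7535}{4}$ ($S = -4 + \left(1886 - \left(-2 + \frac{1}{2 \cdot 2}\right)\right) = -4 + \left(1886 - \left(-2 + \frac{1}{2} \cdot \frac{1}{2}\right)\right) = -4 + \left(1886 - \left(-2 + \frac{1}{4}\right)\right) = -4 + \left(1886 - - \frac{7}{4}\right) = -4 + \left(1886 + \frac{7}{4}\right) = -4 + \frac{7551}{4} = \frac{7535}{4} \approx 1883.8$)
$\sqrt{S + 2571} = \sqrt{\frac{7535}{4} + 2571} = \sqrt{\frac{17819}{4}} = \frac{\sqrt{17819}}{2}$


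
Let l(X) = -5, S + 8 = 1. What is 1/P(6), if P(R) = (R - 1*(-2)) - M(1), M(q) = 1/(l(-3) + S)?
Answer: 12/97 ≈ 0.12371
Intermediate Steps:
S = -7 (S = -8 + 1 = -7)
M(q) = -1/12 (M(q) = 1/(-5 - 7) = 1/(-12) = -1/12)
P(R) = 25/12 + R (P(R) = (R - 1*(-2)) - 1*(-1/12) = (R + 2) + 1/12 = (2 + R) + 1/12 = 25/12 + R)
1/P(6) = 1/(25/12 + 6) = 1/(97/12) = 12/97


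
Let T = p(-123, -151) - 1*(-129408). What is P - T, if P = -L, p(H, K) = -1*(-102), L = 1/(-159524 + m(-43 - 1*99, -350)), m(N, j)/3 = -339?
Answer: -20791664909/160541 ≈ -1.2951e+5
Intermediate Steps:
m(N, j) = -1017 (m(N, j) = 3*(-339) = -1017)
L = -1/160541 (L = 1/(-159524 - 1017) = 1/(-160541) = -1/160541 ≈ -6.2289e-6)
p(H, K) = 102
T = 129510 (T = 102 - 1*(-129408) = 102 + 129408 = 129510)
P = 1/160541 (P = -1*(-1/160541) = 1/160541 ≈ 6.2289e-6)
P - T = 1/160541 - 1*129510 = 1/160541 - 129510 = -20791664909/160541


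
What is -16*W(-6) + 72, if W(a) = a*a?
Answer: -504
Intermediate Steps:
W(a) = a**2
-16*W(-6) + 72 = -16*(-6)**2 + 72 = -16*36 + 72 = -576 + 72 = -504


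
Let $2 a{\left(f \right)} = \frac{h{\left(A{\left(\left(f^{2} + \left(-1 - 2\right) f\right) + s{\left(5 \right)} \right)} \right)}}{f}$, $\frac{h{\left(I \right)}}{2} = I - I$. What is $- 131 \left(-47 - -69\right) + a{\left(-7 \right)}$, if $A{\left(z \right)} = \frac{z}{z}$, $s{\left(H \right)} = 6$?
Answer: $-2882$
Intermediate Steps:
$A{\left(z \right)} = 1$
$h{\left(I \right)} = 0$ ($h{\left(I \right)} = 2 \left(I - I\right) = 2 \cdot 0 = 0$)
$a{\left(f \right)} = 0$ ($a{\left(f \right)} = \frac{0 \frac{1}{f}}{2} = \frac{1}{2} \cdot 0 = 0$)
$- 131 \left(-47 - -69\right) + a{\left(-7 \right)} = - 131 \left(-47 - -69\right) + 0 = - 131 \left(-47 + 69\right) + 0 = \left(-131\right) 22 + 0 = -2882 + 0 = -2882$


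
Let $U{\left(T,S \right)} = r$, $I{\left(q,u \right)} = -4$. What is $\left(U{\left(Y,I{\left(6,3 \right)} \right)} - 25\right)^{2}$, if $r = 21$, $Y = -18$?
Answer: $16$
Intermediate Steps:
$U{\left(T,S \right)} = 21$
$\left(U{\left(Y,I{\left(6,3 \right)} \right)} - 25\right)^{2} = \left(21 - 25\right)^{2} = \left(-4\right)^{2} = 16$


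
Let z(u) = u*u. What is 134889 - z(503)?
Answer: -118120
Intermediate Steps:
z(u) = u²
134889 - z(503) = 134889 - 1*503² = 134889 - 1*253009 = 134889 - 253009 = -118120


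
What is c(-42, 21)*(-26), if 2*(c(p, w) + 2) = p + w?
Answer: 325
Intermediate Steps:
c(p, w) = -2 + p/2 + w/2 (c(p, w) = -2 + (p + w)/2 = -2 + (p/2 + w/2) = -2 + p/2 + w/2)
c(-42, 21)*(-26) = (-2 + (½)*(-42) + (½)*21)*(-26) = (-2 - 21 + 21/2)*(-26) = -25/2*(-26) = 325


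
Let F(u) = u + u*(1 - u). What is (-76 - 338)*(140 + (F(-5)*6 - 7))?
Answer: 31878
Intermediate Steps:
(-76 - 338)*(140 + (F(-5)*6 - 7)) = (-76 - 338)*(140 + (-5*(2 - 1*(-5))*6 - 7)) = -414*(140 + (-5*(2 + 5)*6 - 7)) = -414*(140 + (-5*7*6 - 7)) = -414*(140 + (-35*6 - 7)) = -414*(140 + (-210 - 7)) = -414*(140 - 217) = -414*(-77) = 31878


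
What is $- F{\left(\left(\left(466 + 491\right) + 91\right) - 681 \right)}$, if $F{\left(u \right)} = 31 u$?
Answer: $-11377$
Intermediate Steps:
$- F{\left(\left(\left(466 + 491\right) + 91\right) - 681 \right)} = - 31 \left(\left(\left(466 + 491\right) + 91\right) - 681\right) = - 31 \left(\left(957 + 91\right) - 681\right) = - 31 \left(1048 - 681\right) = - 31 \cdot 367 = \left(-1\right) 11377 = -11377$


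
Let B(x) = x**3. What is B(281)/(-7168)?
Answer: -22188041/7168 ≈ -3095.4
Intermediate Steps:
B(281)/(-7168) = 281**3/(-7168) = 22188041*(-1/7168) = -22188041/7168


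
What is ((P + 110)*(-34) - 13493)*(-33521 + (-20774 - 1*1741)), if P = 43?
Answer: 1047593020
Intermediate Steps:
((P + 110)*(-34) - 13493)*(-33521 + (-20774 - 1*1741)) = ((43 + 110)*(-34) - 13493)*(-33521 + (-20774 - 1*1741)) = (153*(-34) - 13493)*(-33521 + (-20774 - 1741)) = (-5202 - 13493)*(-33521 - 22515) = -18695*(-56036) = 1047593020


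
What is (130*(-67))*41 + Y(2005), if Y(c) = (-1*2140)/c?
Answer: -143201538/401 ≈ -3.5711e+5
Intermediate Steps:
Y(c) = -2140/c
(130*(-67))*41 + Y(2005) = (130*(-67))*41 - 2140/2005 = -8710*41 - 2140*1/2005 = -357110 - 428/401 = -143201538/401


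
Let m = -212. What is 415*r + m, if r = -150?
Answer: -62462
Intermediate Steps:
415*r + m = 415*(-150) - 212 = -62250 - 212 = -62462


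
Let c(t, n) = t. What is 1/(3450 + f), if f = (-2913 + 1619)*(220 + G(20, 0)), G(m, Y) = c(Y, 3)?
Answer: -1/281230 ≈ -3.5558e-6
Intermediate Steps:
G(m, Y) = Y
f = -284680 (f = (-2913 + 1619)*(220 + 0) = -1294*220 = -284680)
1/(3450 + f) = 1/(3450 - 284680) = 1/(-281230) = -1/281230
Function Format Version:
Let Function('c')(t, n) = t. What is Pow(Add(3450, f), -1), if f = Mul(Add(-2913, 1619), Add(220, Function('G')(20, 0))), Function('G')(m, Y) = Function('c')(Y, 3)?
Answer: Rational(-1, 281230) ≈ -3.5558e-6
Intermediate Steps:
Function('G')(m, Y) = Y
f = -284680 (f = Mul(Add(-2913, 1619), Add(220, 0)) = Mul(-1294, 220) = -284680)
Pow(Add(3450, f), -1) = Pow(Add(3450, -284680), -1) = Pow(-281230, -1) = Rational(-1, 281230)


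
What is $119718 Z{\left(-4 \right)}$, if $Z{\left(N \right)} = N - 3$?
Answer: $-838026$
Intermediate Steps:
$Z{\left(N \right)} = -3 + N$
$119718 Z{\left(-4 \right)} = 119718 \left(-3 - 4\right) = 119718 \left(-7\right) = -838026$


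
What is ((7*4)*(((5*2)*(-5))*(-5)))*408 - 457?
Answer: 2855543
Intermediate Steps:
((7*4)*(((5*2)*(-5))*(-5)))*408 - 457 = (28*((10*(-5))*(-5)))*408 - 457 = (28*(-50*(-5)))*408 - 457 = (28*250)*408 - 457 = 7000*408 - 457 = 2856000 - 457 = 2855543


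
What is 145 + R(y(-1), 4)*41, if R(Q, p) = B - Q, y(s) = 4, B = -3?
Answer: -142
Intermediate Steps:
R(Q, p) = -3 - Q
145 + R(y(-1), 4)*41 = 145 + (-3 - 1*4)*41 = 145 + (-3 - 4)*41 = 145 - 7*41 = 145 - 287 = -142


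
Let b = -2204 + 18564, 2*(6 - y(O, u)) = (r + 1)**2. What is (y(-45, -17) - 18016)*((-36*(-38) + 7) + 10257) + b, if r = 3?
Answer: -209569016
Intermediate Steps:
y(O, u) = -2 (y(O, u) = 6 - (3 + 1)**2/2 = 6 - 1/2*4**2 = 6 - 1/2*16 = 6 - 8 = -2)
b = 16360
(y(-45, -17) - 18016)*((-36*(-38) + 7) + 10257) + b = (-2 - 18016)*((-36*(-38) + 7) + 10257) + 16360 = -18018*((1368 + 7) + 10257) + 16360 = -18018*(1375 + 10257) + 16360 = -18018*11632 + 16360 = -209585376 + 16360 = -209569016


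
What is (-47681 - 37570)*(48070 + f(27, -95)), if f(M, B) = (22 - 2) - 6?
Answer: -4099209084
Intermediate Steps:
f(M, B) = 14 (f(M, B) = 20 - 6 = 14)
(-47681 - 37570)*(48070 + f(27, -95)) = (-47681 - 37570)*(48070 + 14) = -85251*48084 = -4099209084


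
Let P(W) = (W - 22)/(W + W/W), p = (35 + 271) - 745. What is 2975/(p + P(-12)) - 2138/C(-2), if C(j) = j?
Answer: 145518/137 ≈ 1062.2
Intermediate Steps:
p = -439 (p = 306 - 745 = -439)
P(W) = (-22 + W)/(1 + W) (P(W) = (-22 + W)/(W + 1) = (-22 + W)/(1 + W))
2975/(p + P(-12)) - 2138/C(-2) = 2975/(-439 + (-22 - 12)/(1 - 12)) - 2138/(-2) = 2975/(-439 - 34/(-11)) - 2138*(-½) = 2975/(-439 - 1/11*(-34)) + 1069 = 2975/(-439 + 34/11) + 1069 = 2975/(-4795/11) + 1069 = 2975*(-11/4795) + 1069 = -935/137 + 1069 = 145518/137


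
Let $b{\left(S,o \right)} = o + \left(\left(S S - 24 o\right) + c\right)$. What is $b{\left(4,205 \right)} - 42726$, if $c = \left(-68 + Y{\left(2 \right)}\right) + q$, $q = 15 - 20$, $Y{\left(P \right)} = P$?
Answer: $-47496$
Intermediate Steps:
$q = -5$
$c = -71$ ($c = \left(-68 + 2\right) - 5 = -66 - 5 = -71$)
$b{\left(S,o \right)} = -71 + S^{2} - 23 o$ ($b{\left(S,o \right)} = o - \left(71 + 24 o - S S\right) = o - \left(71 - S^{2} + 24 o\right) = -71 + S^{2} - 23 o$)
$b{\left(4,205 \right)} - 42726 = \left(-71 + 4^{2} - 4715\right) - 42726 = \left(-71 + 16 - 4715\right) - 42726 = -4770 - 42726 = -47496$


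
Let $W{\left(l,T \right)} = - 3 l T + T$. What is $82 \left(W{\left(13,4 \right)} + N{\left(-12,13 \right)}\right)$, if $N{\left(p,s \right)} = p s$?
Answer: $-25256$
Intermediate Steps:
$W{\left(l,T \right)} = T - 3 T l$ ($W{\left(l,T \right)} = - 3 T l + T = T - 3 T l$)
$82 \left(W{\left(13,4 \right)} + N{\left(-12,13 \right)}\right) = 82 \left(4 \left(1 - 39\right) - 156\right) = 82 \left(4 \left(-38\right) - 156\right) = 82 \left(-152 - 156\right) = 82 \left(-308\right) = -25256$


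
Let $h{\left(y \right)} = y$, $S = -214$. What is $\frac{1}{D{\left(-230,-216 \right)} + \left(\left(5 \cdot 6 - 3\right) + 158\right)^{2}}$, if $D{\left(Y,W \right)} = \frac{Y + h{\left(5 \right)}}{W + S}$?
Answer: $\frac{86}{2943395} \approx 2.9218 \cdot 10^{-5}$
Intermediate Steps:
$D{\left(Y,W \right)} = \frac{5 + Y}{-214 + W}$ ($D{\left(Y,W \right)} = \frac{Y + 5}{W - 214} = \frac{5 + Y}{-214 + W}$)
$\frac{1}{D{\left(-230,-216 \right)} + \left(\left(5 \cdot 6 - 3\right) + 158\right)^{2}} = \frac{1}{\frac{5 - 230}{-214 - 216} + \left(\left(5 \cdot 6 - 3\right) + 158\right)^{2}} = \frac{1}{\frac{1}{-430} \left(-225\right) + \left(\left(30 - 3\right) + 158\right)^{2}} = \frac{1}{\left(- \frac{1}{430}\right) \left(-225\right) + \left(27 + 158\right)^{2}} = \frac{1}{\frac{45}{86} + 185^{2}} = \frac{1}{\frac{45}{86} + 34225} = \frac{1}{\frac{2943395}{86}} = \frac{86}{2943395}$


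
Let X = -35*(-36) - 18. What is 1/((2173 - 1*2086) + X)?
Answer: 1/1329 ≈ 0.00075245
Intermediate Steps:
X = 1242 (X = 1260 - 18 = 1242)
1/((2173 - 1*2086) + X) = 1/((2173 - 1*2086) + 1242) = 1/((2173 - 2086) + 1242) = 1/(87 + 1242) = 1/1329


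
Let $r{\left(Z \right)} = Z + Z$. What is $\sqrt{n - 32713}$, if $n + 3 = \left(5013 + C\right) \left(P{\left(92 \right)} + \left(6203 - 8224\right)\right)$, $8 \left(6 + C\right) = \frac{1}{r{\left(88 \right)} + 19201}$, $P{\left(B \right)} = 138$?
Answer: $\frac{i \sqrt{6315138310777910}}{25836} \approx 3075.9 i$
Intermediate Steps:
$r{\left(Z \right)} = 2 Z$
$C = - \frac{930095}{155016}$ ($C = -6 + \frac{1}{8 \left(2 \cdot 88 + 19201\right)} = -6 + \frac{1}{8 \left(176 + 19201\right)} = -6 + \frac{1}{8 \cdot 19377} = -6 + \frac{1}{8} \cdot \frac{1}{19377} = -6 + \frac{1}{155016} = - \frac{930095}{155016} \approx -6.0$)
$n = - \frac{1461519372827}{155016}$ ($n = -3 + \left(5013 - \frac{930095}{155016}\right) \left(138 + \left(6203 - 8224\right)\right) = -3 + \frac{776165113 \left(138 - 2021\right)}{155016} = -3 + \frac{776165113}{155016} \left(-1883\right) = -3 - \frac{1461518907779}{155016} = - \frac{1461519372827}{155016} \approx -9.4282 \cdot 10^{6}$)
$\sqrt{n - 32713} = \sqrt{- \frac{1461519372827}{155016} - 32713} = \sqrt{- \frac{1466590411235}{155016}} = \frac{i \sqrt{6315138310777910}}{25836}$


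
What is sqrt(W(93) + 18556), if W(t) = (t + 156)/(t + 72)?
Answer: 3*sqrt(6237385)/55 ≈ 136.23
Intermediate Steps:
W(t) = (156 + t)/(72 + t)
sqrt(W(93) + 18556) = sqrt((156 + 93)/(72 + 93) + 18556) = sqrt(249/165 + 18556) = sqrt((1/165)*249 + 18556) = sqrt(83/55 + 18556) = sqrt(1020663/55) = 3*sqrt(6237385)/55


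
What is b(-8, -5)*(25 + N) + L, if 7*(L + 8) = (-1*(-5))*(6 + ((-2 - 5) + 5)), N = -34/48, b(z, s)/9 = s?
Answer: -61503/56 ≈ -1098.3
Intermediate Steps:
b(z, s) = 9*s
N = -17/24 (N = -34*1/48 = -17/24 ≈ -0.70833)
L = -36/7 (L = -8 + ((-1*(-5))*(6 + ((-2 - 5) + 5)))/7 = -8 + (5*(6 + (-7 + 5)))/7 = -8 + (5*(6 - 2))/7 = -8 + (5*4)/7 = -8 + (⅐)*20 = -8 + 20/7 = -36/7 ≈ -5.1429)
b(-8, -5)*(25 + N) + L = (9*(-5))*(25 - 17/24) - 36/7 = -45*583/24 - 36/7 = -8745/8 - 36/7 = -61503/56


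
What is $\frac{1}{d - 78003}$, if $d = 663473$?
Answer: $\frac{1}{585470} \approx 1.708 \cdot 10^{-6}$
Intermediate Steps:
$\frac{1}{d - 78003} = \frac{1}{663473 - 78003} = \frac{1}{585470}$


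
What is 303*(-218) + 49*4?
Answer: -65858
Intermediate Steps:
303*(-218) + 49*4 = -66054 + 196 = -65858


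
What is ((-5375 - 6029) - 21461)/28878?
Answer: -10955/9626 ≈ -1.1381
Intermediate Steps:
((-5375 - 6029) - 21461)/28878 = (-11404 - 21461)*(1/28878) = -32865*1/28878 = -10955/9626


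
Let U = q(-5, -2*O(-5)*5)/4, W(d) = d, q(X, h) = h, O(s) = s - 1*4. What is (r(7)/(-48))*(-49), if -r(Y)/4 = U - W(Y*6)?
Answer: 637/8 ≈ 79.625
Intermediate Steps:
O(s) = -4 + s (O(s) = s - 4 = -4 + s)
U = 45/2 (U = (-2*(-4 - 5)*5)/4 = (-2*(-9)*5)*(¼) = (18*5)*(¼) = 90*(¼) = 45/2 ≈ 22.500)
r(Y) = -90 + 24*Y (r(Y) = -4*(45/2 - Y*6) = -4*(45/2 - 6*Y) = -90 + 24*Y)
(r(7)/(-48))*(-49) = ((-90 + 24*7)/(-48))*(-49) = -(-90 + 168)/48*(-49) = -1/48*78*(-49) = -13/8*(-49) = 637/8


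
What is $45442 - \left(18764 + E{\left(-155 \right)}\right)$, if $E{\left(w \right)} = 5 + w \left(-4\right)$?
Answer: $26053$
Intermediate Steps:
$E{\left(w \right)} = 5 - 4 w$
$45442 - \left(18764 + E{\left(-155 \right)}\right) = 45442 - \left(18769 + 620\right) = 45442 - 19389 = 26053$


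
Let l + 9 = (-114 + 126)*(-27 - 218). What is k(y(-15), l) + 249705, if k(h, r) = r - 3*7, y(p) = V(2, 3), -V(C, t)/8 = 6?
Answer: 246735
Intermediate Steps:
V(C, t) = -48 (V(C, t) = -8*6 = -48)
y(p) = -48
l = -2949 (l = -9 + (-114 + 126)*(-27 - 218) = -9 + 12*(-245) = -9 - 2940 = -2949)
k(h, r) = -21 + r (k(h, r) = r - 21 = -21 + r)
k(y(-15), l) + 249705 = (-21 - 2949) + 249705 = -2970 + 249705 = 246735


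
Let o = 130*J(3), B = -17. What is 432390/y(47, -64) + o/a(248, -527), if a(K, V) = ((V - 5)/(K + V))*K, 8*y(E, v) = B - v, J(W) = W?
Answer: 7361089845/100016 ≈ 73599.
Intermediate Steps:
y(E, v) = -17/8 - v/8 (y(E, v) = (-17 - v)/8 = -17/8 - v/8)
a(K, V) = K*(-5 + V)/(K + V) (a(K, V) = ((-5 + V)/(K + V))*K = K*(-5 + V)/(K + V))
o = 390 (o = 130*3 = 390)
432390/y(47, -64) + o/a(248, -527) = 432390/(-17/8 - 1/8*(-64)) + 390/((248*(-5 - 527)/(248 - 527))) = 432390/(-17/8 + 8) + 390/((248*(-532)/(-279))) = 432390/(47/8) + 390/((248*(-1/279)*(-532))) = 432390*(8/47) + 390/(4256/9) = 3459120/47 + 390*(9/4256) = 3459120/47 + 1755/2128 = 7361089845/100016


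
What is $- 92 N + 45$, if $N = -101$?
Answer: $9337$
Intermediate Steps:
$- 92 N + 45 = \left(-92\right) \left(-101\right) + 45 = 9292 + 45 = 9337$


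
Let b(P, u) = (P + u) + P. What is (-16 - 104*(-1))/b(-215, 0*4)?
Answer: -44/215 ≈ -0.20465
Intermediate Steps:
b(P, u) = u + 2*P
(-16 - 104*(-1))/b(-215, 0*4) = (-16 - 104*(-1))/(0*4 + 2*(-215)) = (-16 + 104)/(0 - 430) = 88/(-430) = 88*(-1/430) = -44/215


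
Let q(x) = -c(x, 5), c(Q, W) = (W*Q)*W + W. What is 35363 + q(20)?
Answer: 34858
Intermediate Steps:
c(Q, W) = W + Q*W² (c(Q, W) = (Q*W)*W + W = Q*W² + W = W + Q*W²)
q(x) = -5 - 25*x (q(x) = -5*(1 + x*5) = -5*(1 + 5*x) = -(5 + 25*x) = -5 - 25*x)
35363 + q(20) = 35363 + (-5 - 25*20) = 35363 + (-5 - 500) = 35363 - 505 = 34858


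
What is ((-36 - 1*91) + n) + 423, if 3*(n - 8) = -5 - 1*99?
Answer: 808/3 ≈ 269.33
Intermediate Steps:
n = -80/3 (n = 8 + (-5 - 1*99)/3 = 8 + (-5 - 99)/3 = 8 + (⅓)*(-104) = 8 - 104/3 = -80/3 ≈ -26.667)
((-36 - 1*91) + n) + 423 = ((-36 - 1*91) - 80/3) + 423 = ((-36 - 91) - 80/3) + 423 = (-127 - 80/3) + 423 = -461/3 + 423 = 808/3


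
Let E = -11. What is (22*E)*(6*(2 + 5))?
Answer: -10164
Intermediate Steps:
(22*E)*(6*(2 + 5)) = (22*(-11))*(6*(2 + 5)) = -1452*7 = -242*42 = -10164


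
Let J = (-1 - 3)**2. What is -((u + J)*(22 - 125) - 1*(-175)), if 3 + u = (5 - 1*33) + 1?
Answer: -1617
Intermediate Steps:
u = -30 (u = -3 + ((5 - 1*33) + 1) = -3 + ((5 - 33) + 1) = -3 + (-28 + 1) = -3 - 27 = -30)
J = 16 (J = (-4)**2 = 16)
-((u + J)*(22 - 125) - 1*(-175)) = -((-30 + 16)*(22 - 125) - 1*(-175)) = -(-14*(-103) + 175) = -(1442 + 175) = -1*1617 = -1617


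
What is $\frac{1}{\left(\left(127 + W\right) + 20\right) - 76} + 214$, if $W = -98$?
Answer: $\frac{5777}{27} \approx 213.96$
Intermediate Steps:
$\frac{1}{\left(\left(127 + W\right) + 20\right) - 76} + 214 = \frac{1}{\left(\left(127 - 98\right) + 20\right) - 76} + 214 = \frac{1}{\left(29 + 20\right) - 76} + 214 = \frac{1}{49 - 76} + 214 = \frac{1}{-27} + 214 = - \frac{1}{27} + 214 = \frac{5777}{27}$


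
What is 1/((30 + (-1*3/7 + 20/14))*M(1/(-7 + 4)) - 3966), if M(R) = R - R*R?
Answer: -9/35818 ≈ -0.00025127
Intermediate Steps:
M(R) = R - R²
1/((30 + (-1*3/7 + 20/14))*M(1/(-7 + 4)) - 3966) = 1/((30 + (-1*3/7 + 20/14))*((1 - 1/(-7 + 4))/(-7 + 4)) - 3966) = 1/((30 + (-3*⅐ + 20*(1/14)))*((1 - 1/(-3))/(-3)) - 3966) = 1/((30 + (-3/7 + 10/7))*(-(1 - 1*(-⅓))/3) - 3966) = 1/((30 + 1)*(-(1 + ⅓)/3) - 3966) = 1/(31*(-⅓*4/3) - 3966) = 1/(31*(-4/9) - 3966) = 1/(-124/9 - 3966) = 1/(-35818/9) = -9/35818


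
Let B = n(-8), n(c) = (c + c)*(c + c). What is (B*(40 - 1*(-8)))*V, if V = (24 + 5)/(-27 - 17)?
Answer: -89088/11 ≈ -8098.9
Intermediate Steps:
n(c) = 4*c² (n(c) = (2*c)*(2*c) = 4*c²)
V = -29/44 (V = 29/(-44) = 29*(-1/44) = -29/44 ≈ -0.65909)
B = 256 (B = 4*(-8)² = 4*64 = 256)
(B*(40 - 1*(-8)))*V = (256*(40 - 1*(-8)))*(-29/44) = (256*(40 + 8))*(-29/44) = (256*48)*(-29/44) = 12288*(-29/44) = -89088/11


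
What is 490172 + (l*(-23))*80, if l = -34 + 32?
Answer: 493852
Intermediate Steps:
l = -2
490172 + (l*(-23))*80 = 490172 - 2*(-23)*80 = 490172 + 46*80 = 490172 + 3680 = 493852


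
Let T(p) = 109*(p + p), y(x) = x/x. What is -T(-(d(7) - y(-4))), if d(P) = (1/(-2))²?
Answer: -327/2 ≈ -163.50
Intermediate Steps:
d(P) = ¼ (d(P) = (-½)² = ¼)
y(x) = 1
T(p) = 218*p (T(p) = 109*(2*p) = 218*p)
-T(-(d(7) - y(-4))) = -218*(-(¼ - 1*1)) = -218*(-(¼ - 1)) = -218*(-1*(-¾)) = -218*3/4 = -1*327/2 = -327/2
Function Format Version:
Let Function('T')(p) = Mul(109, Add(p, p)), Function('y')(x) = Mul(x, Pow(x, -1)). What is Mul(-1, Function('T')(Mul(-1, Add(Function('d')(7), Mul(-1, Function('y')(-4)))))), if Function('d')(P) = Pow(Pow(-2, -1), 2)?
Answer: Rational(-327, 2) ≈ -163.50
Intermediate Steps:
Function('d')(P) = Rational(1, 4) (Function('d')(P) = Pow(Rational(-1, 2), 2) = Rational(1, 4))
Function('y')(x) = 1
Function('T')(p) = Mul(218, p) (Function('T')(p) = Mul(109, Mul(2, p)) = Mul(218, p))
Mul(-1, Function('T')(Mul(-1, Add(Function('d')(7), Mul(-1, Function('y')(-4)))))) = Mul(-1, Mul(218, Mul(-1, Add(Rational(1, 4), Mul(-1, 1))))) = Mul(-1, Mul(218, Mul(-1, Add(Rational(1, 4), -1)))) = Mul(-1, Mul(218, Mul(-1, Rational(-3, 4)))) = Mul(-1, Mul(218, Rational(3, 4))) = Mul(-1, Rational(327, 2)) = Rational(-327, 2)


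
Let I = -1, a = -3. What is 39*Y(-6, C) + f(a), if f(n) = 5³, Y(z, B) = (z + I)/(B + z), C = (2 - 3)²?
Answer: 898/5 ≈ 179.60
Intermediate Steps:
C = 1 (C = (-1)² = 1)
Y(z, B) = (-1 + z)/(B + z) (Y(z, B) = (z - 1)/(B + z) = (-1 + z)/(B + z))
f(n) = 125
39*Y(-6, C) + f(a) = 39*((-1 - 6)/(1 - 6)) + 125 = 39*(-7/(-5)) + 125 = 39*(-⅕*(-7)) + 125 = 39*(7/5) + 125 = 273/5 + 125 = 898/5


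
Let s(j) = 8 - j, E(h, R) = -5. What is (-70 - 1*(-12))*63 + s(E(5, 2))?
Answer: -3641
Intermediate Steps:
(-70 - 1*(-12))*63 + s(E(5, 2)) = (-70 - 1*(-12))*63 + (8 - 1*(-5)) = (-70 + 12)*63 + (8 + 5) = -58*63 + 13 = -3654 + 13 = -3641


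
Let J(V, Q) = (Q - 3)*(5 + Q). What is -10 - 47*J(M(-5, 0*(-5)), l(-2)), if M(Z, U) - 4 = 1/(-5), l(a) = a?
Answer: 695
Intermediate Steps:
M(Z, U) = 19/5 (M(Z, U) = 4 + 1/(-5) = 4 - ⅕ = 19/5)
J(V, Q) = (-3 + Q)*(5 + Q)
-10 - 47*J(M(-5, 0*(-5)), l(-2)) = -10 - 47*(-15 + (-2)² + 2*(-2)) = -10 - 47*(-15 + 4 - 4) = -10 - 47*(-15) = -10 + 705 = 695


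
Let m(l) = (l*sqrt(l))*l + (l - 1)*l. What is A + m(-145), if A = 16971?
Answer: 38141 + 21025*I*sqrt(145) ≈ 38141.0 + 2.5317e+5*I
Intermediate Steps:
m(l) = l**(5/2) + l*(-1 + l) (m(l) = l**(3/2)*l + (-1 + l)*l = l**(5/2) + l*(-1 + l))
A + m(-145) = 16971 + ((-145)**2 + (-145)**(5/2) - 1*(-145)) = 16971 + (21025 + 21025*I*sqrt(145) + 145) = 16971 + (21170 + 21025*I*sqrt(145)) = 38141 + 21025*I*sqrt(145)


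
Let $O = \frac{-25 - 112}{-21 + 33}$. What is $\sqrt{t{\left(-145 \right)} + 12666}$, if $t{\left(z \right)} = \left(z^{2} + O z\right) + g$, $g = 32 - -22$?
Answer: $\frac{\sqrt{1274415}}{6} \approx 188.15$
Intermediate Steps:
$g = 54$ ($g = 32 + 22 = 54$)
$O = - \frac{137}{12} \approx -11.417$
$t{\left(z \right)} = 54 + z^{2} - \frac{137 z}{12}$ ($t{\left(z \right)} = \left(z^{2} - \frac{137 z}{12}\right) + 54 = 54 + z^{2} - \frac{137 z}{12}$)
$\sqrt{t{\left(-145 \right)} + 12666} = \sqrt{\left(54 + \left(-145\right)^{2} - - \frac{19865}{12}\right) + 12666} = \sqrt{\left(54 + 21025 + \frac{19865}{12}\right) + 12666} = \sqrt{\frac{272813}{12} + 12666} = \sqrt{\frac{424805}{12}} = \frac{\sqrt{1274415}}{6}$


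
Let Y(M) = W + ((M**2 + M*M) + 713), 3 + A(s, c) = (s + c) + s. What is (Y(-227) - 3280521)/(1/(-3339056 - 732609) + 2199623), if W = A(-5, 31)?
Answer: -6467294249390/4478063991147 ≈ -1.4442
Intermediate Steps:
A(s, c) = -3 + c + 2*s (A(s, c) = -3 + ((s + c) + s) = -3 + ((c + s) + s) = -3 + (c + 2*s) = -3 + c + 2*s)
W = 18 (W = -3 + 31 + 2*(-5) = -3 + 31 - 10 = 18)
Y(M) = 731 + 2*M**2 (Y(M) = 18 + ((M**2 + M*M) + 713) = 18 + ((M**2 + M**2) + 713) = 18 + (2*M**2 + 713) = 18 + (713 + 2*M**2) = 731 + 2*M**2)
(Y(-227) - 3280521)/(1/(-3339056 - 732609) + 2199623) = ((731 + 2*(-227)**2) - 3280521)/(1/(-3339056 - 732609) + 2199623) = ((731 + 2*51529) - 3280521)/(1/(-4071665) + 2199623) = ((731 + 103058) - 3280521)/(-1/4071665 + 2199623) = (103789 - 3280521)/(8956127982294/4071665) = -3176732*4071665/8956127982294 = -6467294249390/4478063991147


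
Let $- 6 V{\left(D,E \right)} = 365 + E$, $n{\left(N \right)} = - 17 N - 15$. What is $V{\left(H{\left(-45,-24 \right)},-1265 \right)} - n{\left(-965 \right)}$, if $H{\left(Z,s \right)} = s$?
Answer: $-16240$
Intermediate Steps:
$n{\left(N \right)} = -15 - 17 N$
$V{\left(D,E \right)} = - \frac{365}{6} - \frac{E}{6}$ ($V{\left(D,E \right)} = - \frac{365 + E}{6} = - \frac{365}{6} - \frac{E}{6}$)
$V{\left(H{\left(-45,-24 \right)},-1265 \right)} - n{\left(-965 \right)} = \left(- \frac{365}{6} - - \frac{1265}{6}\right) - \left(-15 - -16405\right) = \left(- \frac{365}{6} + \frac{1265}{6}\right) - \left(-15 + 16405\right) = 150 - 16390 = -16240$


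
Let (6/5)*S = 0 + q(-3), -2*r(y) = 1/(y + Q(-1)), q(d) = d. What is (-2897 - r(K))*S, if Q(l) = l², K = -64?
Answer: 1825115/252 ≈ 7242.5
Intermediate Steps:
r(y) = -1/(2*(1 + y)) (r(y) = -1/(2*(y + (-1)²)) = -1/(2*(y + 1)) = -1/(2*(1 + y)))
S = -5/2 (S = 5*(0 - 3)/6 = (⅚)*(-3) = -5/2 ≈ -2.5000)
(-2897 - r(K))*S = (-2897 - (-1)/(2 + 2*(-64)))*(-5/2) = (-2897 - (-1)/(2 - 128))*(-5/2) = (-2897 - (-1)/(-126))*(-5/2) = (-2897 - (-1)*(-1)/126)*(-5/2) = (-2897 - 1*1/126)*(-5/2) = (-2897 - 1/126)*(-5/2) = -365023/126*(-5/2) = 1825115/252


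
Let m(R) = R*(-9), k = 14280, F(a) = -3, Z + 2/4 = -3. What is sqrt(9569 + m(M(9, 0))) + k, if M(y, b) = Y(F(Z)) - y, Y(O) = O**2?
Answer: 14280 + sqrt(9569) ≈ 14378.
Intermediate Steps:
Z = -7/2 (Z = -1/2 - 3 = -7/2 ≈ -3.5000)
M(y, b) = 9 - y (M(y, b) = (-3)**2 - y = 9 - y)
m(R) = -9*R
sqrt(9569 + m(M(9, 0))) + k = sqrt(9569 - 9*(9 - 1*9)) + 14280 = sqrt(9569 - 9*(9 - 9)) + 14280 = sqrt(9569 - 9*0) + 14280 = sqrt(9569 + 0) + 14280 = sqrt(9569) + 14280 = 14280 + sqrt(9569)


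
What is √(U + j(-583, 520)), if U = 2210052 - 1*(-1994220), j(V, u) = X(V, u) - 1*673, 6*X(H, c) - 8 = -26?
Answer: 2*√1050899 ≈ 2050.3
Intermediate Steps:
X(H, c) = -3 (X(H, c) = 4/3 + (⅙)*(-26) = 4/3 - 13/3 = -3)
j(V, u) = -676 (j(V, u) = -3 - 1*673 = -3 - 673 = -676)
U = 4204272 (U = 2210052 + 1994220 = 4204272)
√(U + j(-583, 520)) = √(4204272 - 676) = √4203596 = 2*√1050899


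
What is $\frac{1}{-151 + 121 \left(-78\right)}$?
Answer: $- \frac{1}{9589} \approx -0.00010429$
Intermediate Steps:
$\frac{1}{-151 + 121 \left(-78\right)} = \frac{1}{-151 - 9438} = \frac{1}{-9589} = - \frac{1}{9589}$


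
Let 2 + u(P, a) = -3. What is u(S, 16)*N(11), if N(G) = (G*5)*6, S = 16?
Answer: -1650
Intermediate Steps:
u(P, a) = -5 (u(P, a) = -2 - 3 = -5)
N(G) = 30*G (N(G) = (5*G)*6 = 30*G)
u(S, 16)*N(11) = -150*11 = -5*330 = -1650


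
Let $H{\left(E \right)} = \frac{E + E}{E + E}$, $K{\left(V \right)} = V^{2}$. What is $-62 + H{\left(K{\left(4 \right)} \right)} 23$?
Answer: $-39$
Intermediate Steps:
$H{\left(E \right)} = 1$ ($H{\left(E \right)} = \frac{2 E}{2 E} = 2 E \frac{1}{2 E} = 1$)
$-62 + H{\left(K{\left(4 \right)} \right)} 23 = -62 + 1 \cdot 23 = -62 + 23 = -39$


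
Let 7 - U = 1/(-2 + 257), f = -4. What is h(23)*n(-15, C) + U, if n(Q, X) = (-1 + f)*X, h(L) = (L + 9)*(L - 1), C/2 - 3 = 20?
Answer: -41287816/255 ≈ -1.6191e+5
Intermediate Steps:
C = 46 (C = 6 + 2*20 = 6 + 40 = 46)
U = 1784/255 (U = 7 - 1/(-2 + 257) = 7 - 1/255 = 1784/255 ≈ 6.9961)
h(L) = (-1 + L)*(9 + L) (h(L) = (9 + L)*(-1 + L) = (-1 + L)*(9 + L))
n(Q, X) = -5*X (n(Q, X) = (-1 - 4)*X = -5*X)
h(23)*n(-15, C) + U = (-9 + 23² + 8*23)*(-5*46) + 1784/255 = (-9 + 529 + 184)*(-230) + 1784/255 = 704*(-230) + 1784/255 = -161920 + 1784/255 = -41287816/255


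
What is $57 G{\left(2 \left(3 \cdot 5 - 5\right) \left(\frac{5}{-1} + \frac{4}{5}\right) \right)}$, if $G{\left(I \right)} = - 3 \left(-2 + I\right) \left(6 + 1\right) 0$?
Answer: $0$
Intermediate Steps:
$G{\left(I \right)} = 0$ ($G{\left(I \right)} = - 3 \left(-2 + I\right) 7 \cdot 0 = - 3 \left(-14 + 7 I\right) 0 = \left(42 - 21 I\right) 0 = 0$)
$57 G{\left(2 \left(3 \cdot 5 - 5\right) \left(\frac{5}{-1} + \frac{4}{5}\right) \right)} = 57 \cdot 0 = 0$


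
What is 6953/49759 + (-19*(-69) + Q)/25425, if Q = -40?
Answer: 14119042/74418975 ≈ 0.18972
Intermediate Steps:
6953/49759 + (-19*(-69) + Q)/25425 = 6953/49759 + (-19*(-69) - 40)/25425 = 6953*(1/49759) + (1311 - 40)*(1/25425) = 409/2927 + 1271*(1/25425) = 409/2927 + 1271/25425 = 14119042/74418975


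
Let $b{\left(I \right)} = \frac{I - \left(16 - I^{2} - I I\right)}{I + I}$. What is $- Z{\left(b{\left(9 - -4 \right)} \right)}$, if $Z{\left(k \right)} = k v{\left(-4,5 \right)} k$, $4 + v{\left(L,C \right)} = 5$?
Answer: $- \frac{112225}{676} \approx -166.01$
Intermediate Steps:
$v{\left(L,C \right)} = 1$ ($v{\left(L,C \right)} = -4 + 5 = 1$)
$b{\left(I \right)} = \frac{-16 + I + 2 I^{2}}{2 I}$ ($b{\left(I \right)} = \frac{I + \left(\left(I^{2} + I^{2}\right) - 16\right)}{2 I} = \left(I + \left(2 I^{2} - 16\right)\right) \frac{1}{2 I} = \left(I + \left(-16 + 2 I^{2}\right)\right) \frac{1}{2 I} = \left(-16 + I + 2 I^{2}\right) \frac{1}{2 I} = \frac{-16 + I + 2 I^{2}}{2 I}$)
$Z{\left(k \right)} = k^{2}$ ($Z{\left(k \right)} = k 1 k = k k = k^{2}$)
$- Z{\left(b{\left(9 - -4 \right)} \right)} = - \left(\frac{1}{2} + \left(9 - -4\right) - \frac{8}{9 - -4}\right)^{2} = - \left(\frac{1}{2} + \left(9 + 4\right) - \frac{8}{9 + 4}\right)^{2} = - \left(\frac{1}{2} + 13 - \frac{8}{13}\right)^{2} = - \left(\frac{335}{26}\right)^{2} = \left(-1\right) \frac{112225}{676} = - \frac{112225}{676}$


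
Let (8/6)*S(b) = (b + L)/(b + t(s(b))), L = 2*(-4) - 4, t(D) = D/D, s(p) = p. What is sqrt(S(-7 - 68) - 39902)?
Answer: I*sqrt(873994094)/148 ≈ 199.75*I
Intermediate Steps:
t(D) = 1
L = -12 (L = -8 - 4 = -12)
S(b) = 3*(-12 + b)/(4*(1 + b)) (S(b) = 3*((b - 12)/(b + 1))/4 = 3*((-12 + b)/(1 + b))/4 = 3*(-12 + b)/(4*(1 + b)))
sqrt(S(-7 - 68) - 39902) = sqrt(3*(-12 + (-7 - 68))/(4*(1 + (-7 - 68))) - 39902) = sqrt(3*(-12 - 75)/(4*(1 - 75)) - 39902) = sqrt((3/4)*(-87)/(-74) - 39902) = sqrt((3/4)*(-1/74)*(-87) - 39902) = sqrt(261/296 - 39902) = sqrt(-11810731/296) = I*sqrt(873994094)/148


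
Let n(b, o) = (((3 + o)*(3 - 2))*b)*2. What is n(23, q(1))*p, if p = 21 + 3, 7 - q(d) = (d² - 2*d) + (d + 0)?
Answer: 11040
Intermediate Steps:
q(d) = 7 + d - d² (q(d) = 7 - ((d² - 2*d) + (d + 0)) = 7 - ((d² - 2*d) + d) = 7 - (d² - d) = 7 + (d - d²) = 7 + d - d²)
p = 24
n(b, o) = 2*b*(3 + o) (n(b, o) = (((3 + o)*1)*b)*2 = ((3 + o)*b)*2 = (b*(3 + o))*2 = 2*b*(3 + o))
n(23, q(1))*p = (2*23*(3 + (7 + 1 - 1*1²)))*24 = (2*23*(3 + (7 + 1 - 1*1)))*24 = (2*23*(3 + (7 + 1 - 1)))*24 = (2*23*(3 + 7))*24 = (2*23*10)*24 = 460*24 = 11040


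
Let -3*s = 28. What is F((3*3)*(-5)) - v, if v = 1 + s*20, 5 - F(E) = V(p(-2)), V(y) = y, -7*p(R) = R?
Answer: 3998/21 ≈ 190.38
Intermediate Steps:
s = -28/3 (s = -⅓*28 = -28/3 ≈ -9.3333)
p(R) = -R/7
F(E) = 33/7 (F(E) = 5 - (-1)*(-2)/7 = 5 - 1*2/7 = 5 - 2/7 = 33/7)
v = -557/3 (v = 1 - 28/3*20 = 1 - 560/3 = -557/3 ≈ -185.67)
F((3*3)*(-5)) - v = 33/7 - 1*(-557/3) = 33/7 + 557/3 = 3998/21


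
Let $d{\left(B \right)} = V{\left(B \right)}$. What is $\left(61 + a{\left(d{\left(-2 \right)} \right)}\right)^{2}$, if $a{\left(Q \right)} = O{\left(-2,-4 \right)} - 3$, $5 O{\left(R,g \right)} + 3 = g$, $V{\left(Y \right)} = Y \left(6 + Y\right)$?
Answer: $\frac{80089}{25} \approx 3203.6$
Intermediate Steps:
$O{\left(R,g \right)} = - \frac{3}{5} + \frac{g}{5}$
$d{\left(B \right)} = B \left(6 + B\right)$
$a{\left(Q \right)} = - \frac{22}{5}$ ($a{\left(Q \right)} = \left(- \frac{3}{5} + \frac{1}{5} \left(-4\right)\right) - 3 = \left(- \frac{3}{5} - \frac{4}{5}\right) - 3 = - \frac{7}{5} - 3 = - \frac{22}{5}$)
$\left(61 + a{\left(d{\left(-2 \right)} \right)}\right)^{2} = \left(61 - \frac{22}{5}\right)^{2} = \left(\frac{283}{5}\right)^{2} = \frac{80089}{25}$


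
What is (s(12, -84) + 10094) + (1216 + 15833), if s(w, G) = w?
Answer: 27155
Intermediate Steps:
(s(12, -84) + 10094) + (1216 + 15833) = (12 + 10094) + (1216 + 15833) = 10106 + 17049 = 27155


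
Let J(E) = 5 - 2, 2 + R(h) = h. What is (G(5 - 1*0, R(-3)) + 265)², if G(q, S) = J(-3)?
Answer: 71824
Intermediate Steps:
R(h) = -2 + h
J(E) = 3
G(q, S) = 3
(G(5 - 1*0, R(-3)) + 265)² = (3 + 265)² = 268² = 71824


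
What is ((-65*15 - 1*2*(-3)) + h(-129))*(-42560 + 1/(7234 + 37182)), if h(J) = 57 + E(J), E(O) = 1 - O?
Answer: 739124878969/22208 ≈ 3.3282e+7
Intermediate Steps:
h(J) = 58 - J (h(J) = 57 + (1 - J) = 58 - J)
((-65*15 - 1*2*(-3)) + h(-129))*(-42560 + 1/(7234 + 37182)) = ((-65*15 - 1*2*(-3)) + (58 - 1*(-129)))*(-42560 + 1/(7234 + 37182)) = ((-975 - 2*(-3)) + (58 + 129))*(-42560 + 1/44416) = ((-975 + 6) + 187)*(-42560 + 1/44416) = (-969 + 187)*(-1890344959/44416) = -782*(-1890344959/44416) = 739124878969/22208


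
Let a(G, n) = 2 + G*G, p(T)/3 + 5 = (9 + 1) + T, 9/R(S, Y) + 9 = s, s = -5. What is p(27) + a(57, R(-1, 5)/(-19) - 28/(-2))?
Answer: 3347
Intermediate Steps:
R(S, Y) = -9/14 (R(S, Y) = 9/(-9 - 5) = 9/(-14) = 9*(-1/14) = -9/14)
p(T) = 15 + 3*T (p(T) = -15 + 3*((9 + 1) + T) = -15 + 3*(10 + T) = -15 + (30 + 3*T) = 15 + 3*T)
a(G, n) = 2 + G²
p(27) + a(57, R(-1, 5)/(-19) - 28/(-2)) = (15 + 3*27) + (2 + 57²) = (15 + 81) + (2 + 3249) = 96 + 3251 = 3347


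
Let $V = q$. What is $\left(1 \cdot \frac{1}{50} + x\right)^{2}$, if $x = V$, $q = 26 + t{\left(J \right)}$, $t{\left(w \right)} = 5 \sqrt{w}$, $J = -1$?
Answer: $\frac{1630101}{2500} + \frac{1301 i}{5} \approx 652.04 + 260.2 i$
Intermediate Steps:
$q = 26 + 5 i$ ($q = 26 + 5 \sqrt{-1} = 26 + 5 i \approx 26.0 + 5.0 i$)
$V = 26 + 5 i \approx 26.0 + 5.0 i$
$x = 26 + 5 i \approx 26.0 + 5.0 i$
$\left(1 \cdot \frac{1}{50} + x\right)^{2} = \left(1 \cdot \frac{1}{50} + \left(26 + 5 i\right)\right)^{2} = \left(\frac{1}{50} + \left(26 + 5 i\right)\right)^{2} = \left(\frac{1301}{50} + 5 i\right)^{2}$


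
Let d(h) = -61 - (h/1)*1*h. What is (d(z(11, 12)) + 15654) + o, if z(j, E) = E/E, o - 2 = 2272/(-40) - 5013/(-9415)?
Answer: 146287751/9415 ≈ 15538.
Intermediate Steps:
o = -510929/9415 (o = 2 + (2272/(-40) - 5013/(-9415)) = 2 + (2272*(-1/40) - 5013*(-1/9415)) = 2 + (-284/5 + 5013/9415) = 2 - 529759/9415 = -510929/9415 ≈ -54.268)
z(j, E) = 1
d(h) = -61 - h² (d(h) = -61 - (h*1)*1*h = -61 - h*1*h = -61 - h*h = -61 - h²)
(d(z(11, 12)) + 15654) + o = ((-61 - 1*1²) + 15654) - 510929/9415 = ((-61 - 1*1) + 15654) - 510929/9415 = ((-61 - 1) + 15654) - 510929/9415 = (-62 + 15654) - 510929/9415 = 15592 - 510929/9415 = 146287751/9415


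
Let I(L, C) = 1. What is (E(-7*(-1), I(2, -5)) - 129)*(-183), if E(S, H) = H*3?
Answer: 23058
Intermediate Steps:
E(S, H) = 3*H
(E(-7*(-1), I(2, -5)) - 129)*(-183) = (3*1 - 129)*(-183) = (3 - 129)*(-183) = -126*(-183) = 23058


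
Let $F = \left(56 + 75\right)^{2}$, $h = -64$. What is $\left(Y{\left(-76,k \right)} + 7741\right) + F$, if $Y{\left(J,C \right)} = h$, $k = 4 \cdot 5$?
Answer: $24838$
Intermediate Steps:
$k = 20$
$Y{\left(J,C \right)} = -64$
$F = 17161$ ($F = 131^{2} = 17161$)
$\left(Y{\left(-76,k \right)} + 7741\right) + F = \left(-64 + 7741\right) + 17161 = 7677 + 17161 = 24838$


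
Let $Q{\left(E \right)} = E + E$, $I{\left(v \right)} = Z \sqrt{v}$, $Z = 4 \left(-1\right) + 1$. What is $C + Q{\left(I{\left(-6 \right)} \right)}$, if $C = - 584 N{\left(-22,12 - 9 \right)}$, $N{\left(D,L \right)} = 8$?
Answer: $-4672 - 6 i \sqrt{6} \approx -4672.0 - 14.697 i$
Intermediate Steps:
$Z = -3$ ($Z = -4 + 1 = -3$)
$I{\left(v \right)} = - 3 \sqrt{v}$
$Q{\left(E \right)} = 2 E$
$C = -4672$ ($C = \left(-584\right) 8 = -4672$)
$C + Q{\left(I{\left(-6 \right)} \right)} = -4672 + 2 \left(- 3 \sqrt{-6}\right) = -4672 + 2 \left(- 3 i \sqrt{6}\right) = -4672 - 6 i \sqrt{6}$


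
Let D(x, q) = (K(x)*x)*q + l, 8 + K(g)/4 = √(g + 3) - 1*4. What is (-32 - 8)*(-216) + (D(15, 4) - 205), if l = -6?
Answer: 5549 + 720*√2 ≈ 6567.2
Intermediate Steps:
K(g) = -48 + 4*√(3 + g) (K(g) = -32 + 4*(√(g + 3) - 1*4) = -32 + 4*(√(3 + g) - 4) = -32 + 4*(-4 + √(3 + g)) = -32 + (-16 + 4*√(3 + g)) = -48 + 4*√(3 + g))
D(x, q) = -6 + q*x*(-48 + 4*√(3 + x)) (D(x, q) = ((-48 + 4*√(3 + x))*x)*q - 6 = (x*(-48 + 4*√(3 + x)))*q - 6 = q*x*(-48 + 4*√(3 + x)) - 6 = -6 + q*x*(-48 + 4*√(3 + x)))
(-32 - 8)*(-216) + (D(15, 4) - 205) = (-32 - 8)*(-216) + ((-6 + 4*4*15*(-12 + √(3 + 15))) - 205) = -40*(-216) + ((-6 + 4*4*15*(-12 + √18)) - 205) = 8640 + ((-6 + 4*4*15*(-12 + 3*√2)) - 205) = 8640 + ((-6 + (-2880 + 720*√2)) - 205) = 8640 + ((-2886 + 720*√2) - 205) = 8640 + (-3091 + 720*√2) = 5549 + 720*√2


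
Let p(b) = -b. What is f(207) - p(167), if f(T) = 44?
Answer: 211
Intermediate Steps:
f(207) - p(167) = 44 - (-1)*167 = 44 - 1*(-167) = 44 + 167 = 211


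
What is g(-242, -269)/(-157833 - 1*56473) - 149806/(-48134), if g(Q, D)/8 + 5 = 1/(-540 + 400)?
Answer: 280929711532/90259793785 ≈ 3.1125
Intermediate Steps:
g(Q, D) = -1402/35 (g(Q, D) = -40 + 8/(-540 + 400) = -40 + 8/(-140) = -40 + 8*(-1/140) = -40 - 2/35 = -1402/35)
g(-242, -269)/(-157833 - 1*56473) - 149806/(-48134) = -1402/(35*(-157833 - 1*56473)) - 149806/(-48134) = -1402/(35*(-157833 - 56473)) - 149806*(-1/48134) = -1402/35/(-214306) + 74903/24067 = -1402/35*(-1/214306) + 74903/24067 = 701/3750355 + 74903/24067 = 280929711532/90259793785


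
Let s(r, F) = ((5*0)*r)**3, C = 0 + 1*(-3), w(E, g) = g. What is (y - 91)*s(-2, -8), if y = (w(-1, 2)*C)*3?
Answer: 0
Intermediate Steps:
C = -3 (C = 0 - 3 = -3)
s(r, F) = 0 (s(r, F) = (0*r)**3 = 0**3 = 0)
y = -18 (y = (2*(-3))*3 = -6*3 = -18)
(y - 91)*s(-2, -8) = (-18 - 91)*0 = -109*0 = 0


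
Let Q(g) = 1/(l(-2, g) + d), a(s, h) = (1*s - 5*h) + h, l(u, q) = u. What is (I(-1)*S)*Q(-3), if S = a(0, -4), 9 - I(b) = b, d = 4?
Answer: 80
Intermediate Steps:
I(b) = 9 - b
a(s, h) = s - 4*h (a(s, h) = (s - 5*h) + h = s - 4*h)
S = 16 (S = 0 - 4*(-4) = 0 + 16 = 16)
Q(g) = ½ (Q(g) = 1/(-2 + 4) = 1/2 = ½)
(I(-1)*S)*Q(-3) = ((9 - 1*(-1))*16)*(½) = ((9 + 1)*16)*(½) = (10*16)*(½) = 160*(½) = 80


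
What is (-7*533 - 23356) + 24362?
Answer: -2725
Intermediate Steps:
(-7*533 - 23356) + 24362 = (-3731 - 23356) + 24362 = -27087 + 24362 = -2725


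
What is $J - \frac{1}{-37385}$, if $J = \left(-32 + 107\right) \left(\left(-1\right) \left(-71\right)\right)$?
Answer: $\frac{199075126}{37385} \approx 5325.0$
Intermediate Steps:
$J = 5325$ ($J = 75 \cdot 71 = 5325$)
$J - \frac{1}{-37385} = 5325 - \frac{1}{-37385} = 5325 - - \frac{1}{37385} = 5325 + \frac{1}{37385} = \frac{199075126}{37385}$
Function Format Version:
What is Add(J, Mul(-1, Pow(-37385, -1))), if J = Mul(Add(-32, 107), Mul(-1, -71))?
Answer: Rational(199075126, 37385) ≈ 5325.0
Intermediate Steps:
J = 5325 (J = Mul(75, 71) = 5325)
Add(J, Mul(-1, Pow(-37385, -1))) = Add(5325, Mul(-1, Pow(-37385, -1))) = Add(5325, Mul(-1, Rational(-1, 37385))) = Add(5325, Rational(1, 37385)) = Rational(199075126, 37385)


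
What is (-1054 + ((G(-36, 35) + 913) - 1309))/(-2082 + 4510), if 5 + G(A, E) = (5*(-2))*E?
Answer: -1805/2428 ≈ -0.74341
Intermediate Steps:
G(A, E) = -5 - 10*E (G(A, E) = -5 + (5*(-2))*E = -5 - 10*E)
(-1054 + ((G(-36, 35) + 913) - 1309))/(-2082 + 4510) = (-1054 + (((-5 - 10*35) + 913) - 1309))/(-2082 + 4510) = (-1054 + (((-5 - 350) + 913) - 1309))/2428 = (-1054 + ((-355 + 913) - 1309))*(1/2428) = (-1054 + (558 - 1309))*(1/2428) = (-1054 - 751)*(1/2428) = -1805*1/2428 = -1805/2428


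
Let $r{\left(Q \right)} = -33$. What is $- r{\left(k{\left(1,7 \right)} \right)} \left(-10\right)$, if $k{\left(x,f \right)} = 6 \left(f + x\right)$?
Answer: $-330$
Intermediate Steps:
$k{\left(x,f \right)} = 6 f + 6 x$
$- r{\left(k{\left(1,7 \right)} \right)} \left(-10\right) = \left(-1\right) \left(-33\right) \left(-10\right) = 33 \left(-10\right) = -330$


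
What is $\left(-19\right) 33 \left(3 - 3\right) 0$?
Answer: $0$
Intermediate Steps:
$\left(-19\right) 33 \left(3 - 3\right) 0 = - 627 \cdot 0 \cdot 0 = \left(-627\right) 0 = 0$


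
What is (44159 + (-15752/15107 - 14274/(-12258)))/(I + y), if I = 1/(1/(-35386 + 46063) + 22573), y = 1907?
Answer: 109492480556083719824/4728403938041919177 ≈ 23.156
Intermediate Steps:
I = 10677/241011922 (I = 1/(1/10677 + 22573) = 1/(241011922/10677) = 10677/241011922 ≈ 4.4301e-5)
(44159 + (-15752/15107 - 14274/(-12258)))/(I + y) = (44159 + (-15752/15107 - 14274/(-12258)))/(10677/241011922 + 1907) = (44159 + (-15752*1/15107 - 14274*(-1/12258)))/(459609745931/241011922) = (44159 + (-15752/15107 + 793/681))*(241011922/459609745931) = (44159 + 1252739/10287867)*(241011922/459609745931) = (454303171592/10287867)*(241011922/459609745931) = 109492480556083719824/4728403938041919177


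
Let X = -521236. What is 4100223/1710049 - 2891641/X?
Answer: 7082031636037/891339100564 ≈ 7.9454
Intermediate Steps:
4100223/1710049 - 2891641/X = 4100223/1710049 - 2891641/(-521236) = 4100223*(1/1710049) - 2891641*(-1/521236) = 4100223/1710049 + 2891641/521236 = 7082031636037/891339100564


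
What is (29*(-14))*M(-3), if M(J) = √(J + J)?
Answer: -406*I*√6 ≈ -994.49*I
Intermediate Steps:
M(J) = √2*√J (M(J) = √(2*J) = √2*√J)
(29*(-14))*M(-3) = (29*(-14))*(√2*√(-3)) = -406*√2*I*√3 = -406*I*√6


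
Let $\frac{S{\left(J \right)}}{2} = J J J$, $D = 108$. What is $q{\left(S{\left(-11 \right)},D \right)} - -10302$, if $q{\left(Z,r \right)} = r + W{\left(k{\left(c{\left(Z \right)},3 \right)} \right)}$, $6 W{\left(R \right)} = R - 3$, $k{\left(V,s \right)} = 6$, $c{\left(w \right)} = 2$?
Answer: $\frac{20821}{2} \approx 10411.0$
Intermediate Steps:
$W{\left(R \right)} = - \frac{1}{2} + \frac{R}{6}$ ($W{\left(R \right)} = \frac{R - 3}{6} = \frac{-3 + R}{6} = - \frac{1}{2} + \frac{R}{6}$)
$S{\left(J \right)} = 2 J^{3}$ ($S{\left(J \right)} = 2 J J J = 2 J J^{2} = 2 J^{3}$)
$q{\left(Z,r \right)} = \frac{1}{2} + r$ ($q{\left(Z,r \right)} = r + \left(- \frac{1}{2} + \frac{1}{6} \cdot 6\right) = r + \left(- \frac{1}{2} + 1\right) = r + \frac{1}{2} = \frac{1}{2} + r$)
$q{\left(S{\left(-11 \right)},D \right)} - -10302 = \left(\frac{1}{2} + 108\right) - -10302 = \frac{217}{2} + 10302 = \frac{20821}{2}$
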